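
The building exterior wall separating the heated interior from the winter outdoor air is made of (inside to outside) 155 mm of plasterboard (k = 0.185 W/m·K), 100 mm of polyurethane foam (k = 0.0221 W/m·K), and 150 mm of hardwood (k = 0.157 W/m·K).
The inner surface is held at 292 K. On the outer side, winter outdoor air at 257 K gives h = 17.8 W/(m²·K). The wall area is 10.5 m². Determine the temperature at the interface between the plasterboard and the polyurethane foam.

Model the wall as resistances in series:
R_plasterboard = L/(kA) = 0.155/(0.185×10.5) = 0.07979 K/W
R_polyurethane foam = L/(kA) = 0.1/(0.0221×10.5) = 0.4309 K/W
R_hardwood = L/(kA) = 0.15/(0.157×10.5) = 0.09099 K/W
R_outer film = 1/(h_o·A) = 1/(17.8×10.5) = 0.00535 K/W
R_total = 0.6071 K/W;  Q = ΔT/R_total = 35/0.6071 = 57.65 W
T_interface = T_inner − Q·ΣR(inner→interface) = 292 − 57.7×0.07979

T ≈ 287 K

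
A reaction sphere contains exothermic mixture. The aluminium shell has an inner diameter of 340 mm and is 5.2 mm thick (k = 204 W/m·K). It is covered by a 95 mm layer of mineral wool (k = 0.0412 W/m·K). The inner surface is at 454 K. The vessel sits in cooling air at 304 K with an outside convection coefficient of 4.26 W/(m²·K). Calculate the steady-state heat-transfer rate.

Spherical conduction: R = (1/r_in − 1/r_out)/(4πk) per layer; series-sum.
R_aluminium shell = (1/0.17 − 1/0.1752)/(4π×204) = 6.811×10^-5 K/W
R_mineral wool = (1/0.1752 − 1/0.2702)/(4π×0.0412) = 3.876 K/W
R_outer film = 1/(h·4πr_o²) = 1/(4.26×4π×0.2702²) = 0.2559 K/W
R_total = 4.132 K/W
Q = ΔT/R_total = 150/4.132

Q ≈ 36.3 W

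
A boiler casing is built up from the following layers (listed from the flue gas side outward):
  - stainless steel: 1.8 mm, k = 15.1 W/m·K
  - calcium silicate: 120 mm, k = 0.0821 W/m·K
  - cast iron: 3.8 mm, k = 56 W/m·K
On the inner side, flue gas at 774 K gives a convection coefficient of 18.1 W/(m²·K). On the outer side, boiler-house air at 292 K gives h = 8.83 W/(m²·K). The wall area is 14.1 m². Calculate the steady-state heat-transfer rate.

Q ≈ 4170 W

Series thermal resistances:
R_inner film = 1/(h_i·A) = 1/(18.1×14.1) = 0.003918 K/W
R_stainless steel = L/(kA) = 0.0018/(15.1×14.1) = 8.454×10^-6 K/W
R_calcium silicate = L/(kA) = 0.12/(0.0821×14.1) = 0.1037 K/W
R_cast iron = L/(kA) = 0.0038/(56×14.1) = 4.813×10^-6 K/W
R_outer film = 1/(h_o·A) = 1/(8.83×14.1) = 0.008032 K/W
R_total = 0.1156 K/W
Q = ΔT / R_total = 482 / 0.1156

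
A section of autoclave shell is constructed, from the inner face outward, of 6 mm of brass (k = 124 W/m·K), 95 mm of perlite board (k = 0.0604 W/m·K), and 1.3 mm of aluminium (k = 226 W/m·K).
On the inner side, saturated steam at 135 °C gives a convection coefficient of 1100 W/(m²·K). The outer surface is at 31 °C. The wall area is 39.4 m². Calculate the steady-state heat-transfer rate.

Q ≈ 2600 W

Treating each layer as a thermal resistance in series:
R_inner film = 1/(h_i·A) = 1/(1100×39.4) = 2.307×10^-5 K/W
R_brass = L/(kA) = 0.006/(124×39.4) = 1.228×10^-6 K/W
R_perlite board = L/(kA) = 0.095/(0.0604×39.4) = 0.03992 K/W
R_aluminium = L/(kA) = 0.0013/(226×39.4) = 1.46×10^-7 K/W
R_total = 0.03994 K/W
Q = ΔT / R_total = 104 / 0.03994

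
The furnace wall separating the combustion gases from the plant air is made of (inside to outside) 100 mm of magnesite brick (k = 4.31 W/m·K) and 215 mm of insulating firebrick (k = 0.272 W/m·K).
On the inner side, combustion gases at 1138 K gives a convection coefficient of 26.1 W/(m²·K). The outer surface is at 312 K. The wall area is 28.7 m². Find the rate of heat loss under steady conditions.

Thermal resistances in series:
R_inner film = 1/(h_i·A) = 1/(26.1×28.7) = 0.001335 K/W
R_magnesite brick = L/(kA) = 0.1/(4.31×28.7) = 8.084×10^-4 K/W
R_insulating firebrick = L/(kA) = 0.215/(0.272×28.7) = 0.02754 K/W
R_total = 0.02968 K/W
Q = ΔT / R_total = 826 / 0.02968

Q ≈ 27800 W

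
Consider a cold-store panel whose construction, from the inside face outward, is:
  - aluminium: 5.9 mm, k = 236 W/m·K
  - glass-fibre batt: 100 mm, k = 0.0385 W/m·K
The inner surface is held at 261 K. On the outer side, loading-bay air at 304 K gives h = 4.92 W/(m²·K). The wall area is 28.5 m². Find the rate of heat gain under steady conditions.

Series thermal resistances:
R_aluminium = L/(kA) = 0.0059/(236×28.5) = 8.772×10^-7 K/W
R_glass-fibre batt = L/(kA) = 0.1/(0.0385×28.5) = 0.09114 K/W
R_outer film = 1/(h_o·A) = 1/(4.92×28.5) = 0.007132 K/W
R_total = 0.09827 K/W
Q = ΔT / R_total = 43 / 0.09827

Q ≈ 438 W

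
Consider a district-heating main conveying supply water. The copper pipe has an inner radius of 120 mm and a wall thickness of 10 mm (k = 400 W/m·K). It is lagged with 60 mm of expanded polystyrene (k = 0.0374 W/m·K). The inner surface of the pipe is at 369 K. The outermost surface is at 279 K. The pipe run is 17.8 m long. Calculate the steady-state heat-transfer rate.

Radial resistances (cylindrical: R_cond = ln(r_o/r_i)/(2πkL), R_conv = 1/(h·2πrL)):
R_copper pipe wall = ln(130/120)/(2π×400×17.8) = 1.789×10^-6 K/W
R_expanded polystyrene = ln(190/130)/(2π×0.0374×17.8) = 0.09073 K/W
R_total = 0.09073 K/W
Q = ΔT/R_total = 90/0.09073

Q ≈ 992 W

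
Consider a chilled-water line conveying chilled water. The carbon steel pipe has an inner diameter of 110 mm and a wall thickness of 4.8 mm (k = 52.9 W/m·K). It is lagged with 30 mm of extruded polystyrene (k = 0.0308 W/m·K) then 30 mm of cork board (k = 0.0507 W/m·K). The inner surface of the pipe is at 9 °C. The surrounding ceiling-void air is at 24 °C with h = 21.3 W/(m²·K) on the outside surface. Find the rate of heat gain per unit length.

q′ ≈ 4.89 W/m

Cylindrical conduction, so R = ln(r₂/r₁)/(2πkL) per layer, in series:
R_carbon steel pipe wall = ln(59.8/55)/(2π×52.9×1) = 2.517×10^-4 K/W
R_extruded polystyrene = ln(89.8/59.8)/(2π×0.0308×1) = 2.101 K/W
R_cork board = ln(119.8/89.8)/(2π×0.0507×1) = 0.9048 K/W
R_outer film = 1/(h_o·2πr_oL) = 1/(21.3×2π×0.1198×1) = 0.06237 K/W
R_total = 3.068 K/W
Q = ΔT/R_total = 15/3.068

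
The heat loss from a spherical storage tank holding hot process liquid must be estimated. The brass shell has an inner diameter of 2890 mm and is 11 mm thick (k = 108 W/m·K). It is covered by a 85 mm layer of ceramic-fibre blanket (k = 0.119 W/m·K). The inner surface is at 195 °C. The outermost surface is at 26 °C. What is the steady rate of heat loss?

For a spherical shell R = (1/r₁ − 1/r₂)/(4πk); film R = 1/(h·4πr²). In series:
R_brass shell = (1/1.445 − 1/1.456)/(4π×108) = 3.852×10^-6 K/W
R_ceramic-fibre blanket = (1/1.456 − 1/1.541)/(4π×0.119) = 0.02533 K/W
R_total = 0.02534 K/W
Q = ΔT/R_total = 169/0.02534

Q ≈ 6670 W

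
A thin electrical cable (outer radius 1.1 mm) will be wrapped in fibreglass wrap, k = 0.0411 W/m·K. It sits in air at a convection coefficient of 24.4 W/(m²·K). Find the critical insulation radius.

For a cylinder r_cr = k/h = 0.0411/24.4
r_cr = 1.68 mm; since the bare radius (1.1 mm) is below r_cr, adding a thin layer of insulation will *increase* heat loss.

r_cr ≈ 1.68 mm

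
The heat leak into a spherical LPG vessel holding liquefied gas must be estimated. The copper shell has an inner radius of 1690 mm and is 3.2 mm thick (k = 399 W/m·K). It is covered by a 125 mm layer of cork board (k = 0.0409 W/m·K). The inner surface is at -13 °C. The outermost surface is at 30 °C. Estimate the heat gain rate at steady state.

Spherical conduction: R = (1/r_in − 1/r_out)/(4πk) per layer; series-sum.
R_copper shell = (1/1.69 − 1/1.6932)/(4π×399) = 2.23×10^-7 K/W
R_cork board = (1/1.6932 − 1/1.8182)/(4π×0.0409) = 0.079 K/W
R_total = 0.079 K/W
Q = ΔT/R_total = 43/0.079

Q ≈ 544 W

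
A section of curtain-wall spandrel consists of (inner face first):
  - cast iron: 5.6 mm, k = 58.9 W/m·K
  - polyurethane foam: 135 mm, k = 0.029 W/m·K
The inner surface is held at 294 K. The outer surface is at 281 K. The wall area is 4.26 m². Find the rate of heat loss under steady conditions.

Q ≈ 11.9 W

Model the wall as resistances in series:
R_cast iron = L/(kA) = 0.0056/(58.9×4.26) = 2.232×10^-5 K/W
R_polyurethane foam = L/(kA) = 0.135/(0.029×4.26) = 1.093 K/W
R_total = 1.093 K/W
Q = ΔT / R_total = 13 / 1.093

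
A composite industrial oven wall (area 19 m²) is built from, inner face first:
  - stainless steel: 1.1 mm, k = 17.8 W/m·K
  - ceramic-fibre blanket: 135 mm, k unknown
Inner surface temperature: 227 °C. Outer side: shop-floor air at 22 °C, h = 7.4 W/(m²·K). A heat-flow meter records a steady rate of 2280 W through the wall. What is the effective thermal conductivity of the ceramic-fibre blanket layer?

k ≈ 0.0858 W/(m·K)

Using the resistance-network approach (series):
R_stainless steel = L/(kA) = 0.0011/(17.8×19) = 3.253×10^-6 K/W
R_outer film = 1/(h_o·A) = 1/(7.4×19) = 0.007112 K/W
Sum of known resistances R_other = 0.007116 K/W
Total R = ΔT/Q = 205/2280 = 0.08991 K/W
R_ceramic-fibre blanket = R_total − R_other = 0.0828 K/W
k = L/(R·A) = 0.135/(0.0828×19)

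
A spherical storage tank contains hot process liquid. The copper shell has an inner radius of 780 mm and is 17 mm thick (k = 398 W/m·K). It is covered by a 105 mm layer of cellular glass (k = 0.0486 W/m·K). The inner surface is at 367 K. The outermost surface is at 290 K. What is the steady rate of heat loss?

For a spherical shell R = (1/r₁ − 1/r₂)/(4πk); film R = 1/(h·4πr²). In series:
R_copper shell = (1/0.78 − 1/0.797)/(4π×398) = 5.468×10^-6 K/W
R_cellular glass = (1/0.797 − 1/0.902)/(4π×0.0486) = 0.2392 K/W
R_total = 0.2392 K/W
Q = ΔT/R_total = 77/0.2392

Q ≈ 322 W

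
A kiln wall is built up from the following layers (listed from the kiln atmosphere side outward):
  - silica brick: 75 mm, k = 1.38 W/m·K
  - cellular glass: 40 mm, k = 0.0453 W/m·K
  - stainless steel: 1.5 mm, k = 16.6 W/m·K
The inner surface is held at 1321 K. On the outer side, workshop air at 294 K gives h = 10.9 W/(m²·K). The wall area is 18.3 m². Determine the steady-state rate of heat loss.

Q ≈ 18300 W

Thermal resistances in series:
R_silica brick = L/(kA) = 0.075/(1.38×18.3) = 0.00297 K/W
R_cellular glass = L/(kA) = 0.04/(0.0453×18.3) = 0.04825 K/W
R_stainless steel = L/(kA) = 0.0015/(16.6×18.3) = 4.938×10^-6 K/W
R_outer film = 1/(h_o·A) = 1/(10.9×18.3) = 0.005013 K/W
R_total = 0.05624 K/W
Q = ΔT / R_total = 1027 / 0.05624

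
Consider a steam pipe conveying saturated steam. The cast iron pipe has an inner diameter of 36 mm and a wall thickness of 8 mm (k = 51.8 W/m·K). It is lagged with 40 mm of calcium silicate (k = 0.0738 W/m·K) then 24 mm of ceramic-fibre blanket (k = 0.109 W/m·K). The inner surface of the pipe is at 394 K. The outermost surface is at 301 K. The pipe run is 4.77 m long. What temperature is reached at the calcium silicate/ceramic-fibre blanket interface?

T ≈ 318 K

For a radial system each layer contributes R = ln(r_out/r_in)/(2πkL); films add R = 1/(hA).
R_cast iron pipe wall = ln(26/18)/(2π×51.8×4.77) = 2.369×10^-4 K/W
R_calcium silicate = ln(66/26)/(2π×0.0738×4.77) = 0.4212 K/W
R_ceramic-fibre blanket = ln(90/66)/(2π×0.109×4.77) = 0.09494 K/W
R_total = 0.5163 K/W
Q = ΔT/R_total = 93/0.5163
Q = 180 W
T_interface = T_inner − Q·ΣR(inner→interface) = 394 − 180×0.4214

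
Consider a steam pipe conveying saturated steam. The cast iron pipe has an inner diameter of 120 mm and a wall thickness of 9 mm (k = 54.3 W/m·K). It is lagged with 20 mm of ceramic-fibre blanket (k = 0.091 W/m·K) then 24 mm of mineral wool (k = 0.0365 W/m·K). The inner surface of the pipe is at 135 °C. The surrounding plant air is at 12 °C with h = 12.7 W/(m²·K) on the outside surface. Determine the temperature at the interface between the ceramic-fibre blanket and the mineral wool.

For a radial system each layer contributes R = ln(r_out/r_in)/(2πkL); films add R = 1/(hA).
R_cast iron pipe wall = ln(69/60)/(2π×54.3×1) = 4.096×10^-4 K/W
R_ceramic-fibre blanket = ln(89/69)/(2π×0.091×1) = 0.4452 K/W
R_mineral wool = ln(113/89)/(2π×0.0365×1) = 1.041 K/W
R_outer film = 1/(h_o·2πr_oL) = 1/(12.7×2π×0.113×1) = 0.1109 K/W
R_total = 1.598 K/W
Q = ΔT/R_total = 123/1.598
Q = 77 W/m
T_interface = T_inner − Q·ΣR(inner→interface) = 135 − 77×0.4456

T ≈ 101 °C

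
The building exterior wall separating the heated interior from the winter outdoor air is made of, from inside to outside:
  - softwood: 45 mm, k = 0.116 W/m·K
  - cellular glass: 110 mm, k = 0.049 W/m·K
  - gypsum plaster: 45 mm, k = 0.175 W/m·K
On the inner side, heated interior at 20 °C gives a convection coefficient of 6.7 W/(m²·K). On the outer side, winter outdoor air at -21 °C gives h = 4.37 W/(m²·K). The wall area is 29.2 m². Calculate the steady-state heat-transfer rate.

Q ≈ 366 W

Treating each layer as a thermal resistance in series:
R_inner film = 1/(h_i·A) = 1/(6.7×29.2) = 0.005111 K/W
R_softwood = L/(kA) = 0.045/(0.116×29.2) = 0.01329 K/W
R_cellular glass = L/(kA) = 0.11/(0.049×29.2) = 0.07688 K/W
R_gypsum plaster = L/(kA) = 0.045/(0.175×29.2) = 0.008806 K/W
R_outer film = 1/(h_o·A) = 1/(4.37×29.2) = 0.007837 K/W
R_total = 0.1119 K/W
Q = ΔT / R_total = 41 / 0.1119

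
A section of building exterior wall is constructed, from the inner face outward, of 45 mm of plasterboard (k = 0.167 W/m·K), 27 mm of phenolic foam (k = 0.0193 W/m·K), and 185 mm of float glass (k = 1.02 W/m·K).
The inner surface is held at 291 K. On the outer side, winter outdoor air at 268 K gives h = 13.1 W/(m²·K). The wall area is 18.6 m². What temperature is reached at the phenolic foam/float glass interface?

T ≈ 271 K

Treating each layer as a thermal resistance in series:
R_plasterboard = L/(kA) = 0.045/(0.167×18.6) = 0.01449 K/W
R_phenolic foam = L/(kA) = 0.027/(0.0193×18.6) = 0.07521 K/W
R_float glass = L/(kA) = 0.185/(1.02×18.6) = 0.009751 K/W
R_outer film = 1/(h_o·A) = 1/(13.1×18.6) = 0.004104 K/W
R_total = 0.1036 K/W;  Q = ΔT/R_total = 23/0.1036 = 222.1 W
T_interface = T_inner − Q·ΣR(inner→interface) = 291 − 222×0.0897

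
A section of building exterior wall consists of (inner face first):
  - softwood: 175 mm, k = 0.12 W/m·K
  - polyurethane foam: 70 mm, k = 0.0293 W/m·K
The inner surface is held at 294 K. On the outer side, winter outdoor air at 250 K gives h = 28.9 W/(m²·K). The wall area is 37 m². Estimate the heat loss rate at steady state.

Using the resistance-network approach (series):
R_softwood = L/(kA) = 0.175/(0.12×37) = 0.03941 K/W
R_polyurethane foam = L/(kA) = 0.07/(0.0293×37) = 0.06457 K/W
R_outer film = 1/(h_o·A) = 1/(28.9×37) = 9.352×10^-4 K/W
R_total = 0.1049 K/W
Q = ΔT / R_total = 44 / 0.1049

Q ≈ 419 W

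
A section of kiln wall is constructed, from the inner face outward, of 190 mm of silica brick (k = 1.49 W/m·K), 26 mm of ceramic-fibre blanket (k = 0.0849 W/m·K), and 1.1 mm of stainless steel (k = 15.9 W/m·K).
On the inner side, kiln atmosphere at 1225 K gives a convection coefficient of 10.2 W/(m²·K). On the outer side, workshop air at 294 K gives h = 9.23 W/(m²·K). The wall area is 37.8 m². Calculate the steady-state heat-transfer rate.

Q ≈ 55000 W

Using the resistance-network approach (series):
R_inner film = 1/(h_i·A) = 1/(10.2×37.8) = 0.002594 K/W
R_silica brick = L/(kA) = 0.19/(1.49×37.8) = 0.003373 K/W
R_ceramic-fibre blanket = L/(kA) = 0.026/(0.0849×37.8) = 0.008102 K/W
R_stainless steel = L/(kA) = 0.0011/(15.9×37.8) = 1.83×10^-6 K/W
R_outer film = 1/(h_o·A) = 1/(9.23×37.8) = 0.002866 K/W
R_total = 0.01694 K/W
Q = ΔT / R_total = 931 / 0.01694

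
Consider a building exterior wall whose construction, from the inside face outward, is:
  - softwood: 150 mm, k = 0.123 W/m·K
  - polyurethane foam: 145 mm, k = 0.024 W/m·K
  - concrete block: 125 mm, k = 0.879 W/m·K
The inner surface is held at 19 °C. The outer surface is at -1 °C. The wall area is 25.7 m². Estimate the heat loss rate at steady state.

Using the resistance-network approach (series):
R_softwood = L/(kA) = 0.15/(0.123×25.7) = 0.04745 K/W
R_polyurethane foam = L/(kA) = 0.145/(0.024×25.7) = 0.2351 K/W
R_concrete block = L/(kA) = 0.125/(0.879×25.7) = 0.005533 K/W
R_total = 0.2881 K/W
Q = ΔT / R_total = 20 / 0.2881

Q ≈ 69.4 W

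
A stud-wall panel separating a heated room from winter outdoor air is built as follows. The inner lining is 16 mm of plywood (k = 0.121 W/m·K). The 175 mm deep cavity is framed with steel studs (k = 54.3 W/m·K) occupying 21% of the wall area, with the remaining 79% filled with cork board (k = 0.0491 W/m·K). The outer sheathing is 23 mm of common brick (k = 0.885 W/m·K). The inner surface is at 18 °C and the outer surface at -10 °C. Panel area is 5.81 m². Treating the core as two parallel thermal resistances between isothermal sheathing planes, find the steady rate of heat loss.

Q ≈ 938 W

Sheathing layers in series; stud and cavity paths in parallel between them.
R_inner = 0.016/(0.121×5.81) = 0.02276 K/W
R_stud  = 0.175/(54.3×0.21×5.81) = 0.002641 K/W
R_cav   = 0.175/(0.0491×0.79×5.81) = 0.7765 K/W
1/R_core = 1/R_stud + 1/R_cav → R_core = 0.002632 K/W
R_outer = 0.023/(0.885×5.81) = 0.004473 K/W
R_total = 0.02986 K/W
Q = ΔT/R_total = 28/0.02986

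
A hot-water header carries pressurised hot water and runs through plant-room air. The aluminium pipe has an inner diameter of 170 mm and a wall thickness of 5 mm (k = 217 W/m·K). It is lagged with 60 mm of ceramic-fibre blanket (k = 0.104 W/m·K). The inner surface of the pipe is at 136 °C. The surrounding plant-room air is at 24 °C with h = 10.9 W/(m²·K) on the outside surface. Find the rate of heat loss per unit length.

q′ ≈ 127 W/m

Radial resistances (cylindrical: R_cond = ln(r_o/r_i)/(2πkL), R_conv = 1/(h·2πrL)):
R_aluminium pipe wall = ln(90/85)/(2π×217×1) = 4.192×10^-5 K/W
R_ceramic-fibre blanket = ln(150/90)/(2π×0.104×1) = 0.7817 K/W
R_outer film = 1/(h_o·2πr_oL) = 1/(10.9×2π×0.15×1) = 0.09734 K/W
R_total = 0.8791 K/W
Q = ΔT/R_total = 112/0.8791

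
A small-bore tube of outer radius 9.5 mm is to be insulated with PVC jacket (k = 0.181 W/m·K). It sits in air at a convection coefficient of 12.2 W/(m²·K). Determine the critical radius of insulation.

r_cr ≈ 14.8 mm

For a cylinder r_cr = k/h = 0.181/12.2
r_cr = 14.8 mm; since the bare radius (9.5 mm) is below r_cr, adding a thin layer of insulation will *increase* heat loss.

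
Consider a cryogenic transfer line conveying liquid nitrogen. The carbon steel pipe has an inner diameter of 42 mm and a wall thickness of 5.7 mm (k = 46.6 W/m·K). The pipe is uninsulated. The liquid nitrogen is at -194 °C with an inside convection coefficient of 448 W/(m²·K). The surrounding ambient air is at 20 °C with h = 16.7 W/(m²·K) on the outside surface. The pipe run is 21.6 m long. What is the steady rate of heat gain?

Q ≈ 12300 W

Radial resistances (cylindrical: R_cond = ln(r_o/r_i)/(2πkL), R_conv = 1/(h·2πrL)):
R_inner film = 1/(h_i·2πr₁L) = 1/(448×2π×0.021×21.6) = 7.832×10^-4 K/W
R_carbon steel pipe wall = ln(26.7/21)/(2π×46.6×21.6) = 3.797×10^-5 K/W
R_outer film = 1/(h_o·2πr_oL) = 1/(16.7×2π×0.0267×21.6) = 0.01652 K/W
R_total = 0.01735 K/W
Q = ΔT/R_total = 214/0.01735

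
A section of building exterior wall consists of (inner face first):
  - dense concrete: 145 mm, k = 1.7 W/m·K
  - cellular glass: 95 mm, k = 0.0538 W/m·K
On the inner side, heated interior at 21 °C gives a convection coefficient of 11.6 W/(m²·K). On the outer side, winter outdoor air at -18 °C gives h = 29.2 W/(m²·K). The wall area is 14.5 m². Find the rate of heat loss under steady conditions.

Model the wall as resistances in series:
R_inner film = 1/(h_i·A) = 1/(11.6×14.5) = 0.005945 K/W
R_dense concrete = L/(kA) = 0.145/(1.7×14.5) = 0.005882 K/W
R_cellular glass = L/(kA) = 0.095/(0.0538×14.5) = 0.1218 K/W
R_outer film = 1/(h_o·A) = 1/(29.2×14.5) = 0.002362 K/W
R_total = 0.136 K/W
Q = ΔT / R_total = 39 / 0.136

Q ≈ 287 W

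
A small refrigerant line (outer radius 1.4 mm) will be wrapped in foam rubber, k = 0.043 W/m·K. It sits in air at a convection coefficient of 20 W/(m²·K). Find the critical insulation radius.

r_cr ≈ 2.15 mm

For a cylinder r_cr = k/h = 0.043/20
r_cr = 2.15 mm; since the bare radius (1.4 mm) is below r_cr, adding a thin layer of insulation will *increase* heat loss.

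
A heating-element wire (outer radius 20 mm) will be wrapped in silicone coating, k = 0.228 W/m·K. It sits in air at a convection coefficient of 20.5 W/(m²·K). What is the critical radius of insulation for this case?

r_cr ≈ 11.1 mm

For a cylinder r_cr = k/h = 0.228/20.5
r_cr = 11.1 mm; since the bare radius (20 mm) is above r_cr, any added insulation will reduce heat loss.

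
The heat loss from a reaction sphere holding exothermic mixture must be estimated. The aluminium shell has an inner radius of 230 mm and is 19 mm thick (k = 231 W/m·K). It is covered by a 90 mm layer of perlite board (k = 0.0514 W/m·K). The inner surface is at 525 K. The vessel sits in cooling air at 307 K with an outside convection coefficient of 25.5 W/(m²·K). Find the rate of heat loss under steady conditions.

Q ≈ 130 W

Spherical conduction: R = (1/r_in − 1/r_out)/(4πk) per layer; series-sum.
R_aluminium shell = (1/0.23 − 1/0.249)/(4π×231) = 1.143×10^-4 K/W
R_perlite board = (1/0.249 − 1/0.339)/(4π×0.0514) = 1.651 K/W
R_outer film = 1/(h·4πr_o²) = 1/(25.5×4π×0.339²) = 0.02716 K/W
R_total = 1.678 K/W
Q = ΔT/R_total = 218/1.678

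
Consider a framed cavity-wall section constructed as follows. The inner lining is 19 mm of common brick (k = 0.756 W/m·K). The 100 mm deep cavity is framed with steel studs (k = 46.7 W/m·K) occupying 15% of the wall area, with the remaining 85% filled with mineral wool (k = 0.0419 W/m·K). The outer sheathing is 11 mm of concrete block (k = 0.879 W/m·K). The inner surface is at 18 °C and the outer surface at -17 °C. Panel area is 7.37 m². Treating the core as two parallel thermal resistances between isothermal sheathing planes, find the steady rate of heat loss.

Sheathing layers in series; stud and cavity paths in parallel between them.
R_inner = 0.019/(0.756×7.37) = 0.00341 K/W
R_stud  = 0.1/(46.7×0.15×7.37) = 0.001937 K/W
R_cav   = 0.1/(0.0419×0.85×7.37) = 0.381 K/W
1/R_core = 1/R_stud + 1/R_cav → R_core = 0.001927 K/W
R_outer = 0.011/(0.879×7.37) = 0.001698 K/W
R_total = 0.007035 K/W
Q = ΔT/R_total = 35/0.007035

Q ≈ 4970 W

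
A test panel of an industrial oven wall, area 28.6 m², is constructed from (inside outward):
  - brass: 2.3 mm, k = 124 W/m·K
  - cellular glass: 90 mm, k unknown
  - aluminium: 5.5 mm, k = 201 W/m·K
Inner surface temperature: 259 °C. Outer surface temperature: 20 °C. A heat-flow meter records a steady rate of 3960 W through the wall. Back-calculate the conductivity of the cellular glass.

Series thermal resistances:
R_brass = L/(kA) = 0.0023/(124×28.6) = 6.485×10^-7 K/W
R_aluminium = L/(kA) = 0.0055/(201×28.6) = 9.568×10^-7 K/W
Sum of known resistances R_other = 1.605×10^-6 K/W
Total R = ΔT/Q = 239/3960 = 0.06035 K/W
R_cellular glass = R_total − R_other = 0.06035 K/W
k = L/(R·A) = 0.09/(0.06035×28.6)

k ≈ 0.0521 W/(m·K)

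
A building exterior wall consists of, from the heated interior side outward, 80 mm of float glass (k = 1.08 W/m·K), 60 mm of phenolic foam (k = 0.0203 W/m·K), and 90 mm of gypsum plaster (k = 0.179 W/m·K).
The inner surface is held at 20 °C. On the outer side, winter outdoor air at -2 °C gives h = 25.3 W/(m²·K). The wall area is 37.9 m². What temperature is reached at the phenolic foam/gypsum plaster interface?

Treating each layer as a thermal resistance in series:
R_float glass = L/(kA) = 0.08/(1.08×37.9) = 0.001954 K/W
R_phenolic foam = L/(kA) = 0.06/(0.0203×37.9) = 0.07799 K/W
R_gypsum plaster = L/(kA) = 0.09/(0.179×37.9) = 0.01327 K/W
R_outer film = 1/(h_o·A) = 1/(25.3×37.9) = 0.001043 K/W
R_total = 0.09425 K/W;  Q = ΔT/R_total = 22/0.09425 = 233.4 W
T_interface = T_inner − Q·ΣR(inner→interface) = 20 − 233×0.07994

T ≈ 1.34 °C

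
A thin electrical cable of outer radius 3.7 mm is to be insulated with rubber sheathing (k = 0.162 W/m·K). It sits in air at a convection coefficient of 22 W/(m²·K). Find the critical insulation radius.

r_cr ≈ 7.36 mm

For a cylinder r_cr = k/h = 0.162/22
r_cr = 7.36 mm; since the bare radius (3.7 mm) is below r_cr, adding a thin layer of insulation will *increase* heat loss.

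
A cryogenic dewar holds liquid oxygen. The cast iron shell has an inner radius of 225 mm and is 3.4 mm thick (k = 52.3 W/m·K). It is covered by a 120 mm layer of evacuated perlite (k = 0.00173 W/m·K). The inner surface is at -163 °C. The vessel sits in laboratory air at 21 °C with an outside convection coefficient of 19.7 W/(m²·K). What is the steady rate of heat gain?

Q ≈ 2.65 W

Radial (spherical) resistances in series:
R_cast iron shell = (1/0.225 − 1/0.2284)/(4π×52.3) = 1.007×10^-4 K/W
R_evacuated perlite = (1/0.2284 − 1/0.3484)/(4π×0.00173) = 69.37 K/W
R_outer film = 1/(h·4πr_o²) = 1/(19.7×4π×0.3484²) = 0.03328 K/W
R_total = 69.4 K/W
Q = ΔT/R_total = 184/69.4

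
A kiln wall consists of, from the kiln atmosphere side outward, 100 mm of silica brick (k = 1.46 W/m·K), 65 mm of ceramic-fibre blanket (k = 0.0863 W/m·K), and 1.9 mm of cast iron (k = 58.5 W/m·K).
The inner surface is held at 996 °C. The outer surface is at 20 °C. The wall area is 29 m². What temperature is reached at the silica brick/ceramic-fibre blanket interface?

Thermal resistances in series:
R_silica brick = L/(kA) = 0.1/(1.46×29) = 0.002362 K/W
R_ceramic-fibre blanket = L/(kA) = 0.065/(0.0863×29) = 0.02597 K/W
R_cast iron = L/(kA) = 0.0019/(58.5×29) = 1.12×10^-6 K/W
R_total = 0.02833 K/W;  Q = ΔT/R_total = 976/0.02833 = 34450 W
T_interface = T_inner − Q·ΣR(inner→interface) = 996 − 34400×0.002362

T ≈ 915 °C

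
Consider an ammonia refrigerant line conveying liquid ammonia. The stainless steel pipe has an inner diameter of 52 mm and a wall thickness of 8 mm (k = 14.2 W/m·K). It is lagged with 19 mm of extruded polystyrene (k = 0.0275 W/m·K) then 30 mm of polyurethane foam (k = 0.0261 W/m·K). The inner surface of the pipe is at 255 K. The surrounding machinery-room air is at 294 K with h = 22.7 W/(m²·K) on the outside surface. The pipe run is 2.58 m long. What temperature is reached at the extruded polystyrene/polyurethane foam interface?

Cylindrical conduction, so R = ln(r₂/r₁)/(2πkL) per layer, in series:
R_stainless steel pipe wall = ln(34/26)/(2π×14.2×2.58) = 0.001165 K/W
R_extruded polystyrene = ln(53/34)/(2π×0.0275×2.58) = 0.9958 K/W
R_polyurethane foam = ln(83/53)/(2π×0.0261×2.58) = 1.06 K/W
R_outer film = 1/(h_o·2πr_oL) = 1/(22.7×2π×0.083×2.58) = 0.03274 K/W
R_total = 2.09 K/W
Q = ΔT/R_total = 39/2.09
Q = 18.7 W
T_interface = T_inner + Q·ΣR(inner→interface) = 255 + 18.7×0.997

T ≈ 274 K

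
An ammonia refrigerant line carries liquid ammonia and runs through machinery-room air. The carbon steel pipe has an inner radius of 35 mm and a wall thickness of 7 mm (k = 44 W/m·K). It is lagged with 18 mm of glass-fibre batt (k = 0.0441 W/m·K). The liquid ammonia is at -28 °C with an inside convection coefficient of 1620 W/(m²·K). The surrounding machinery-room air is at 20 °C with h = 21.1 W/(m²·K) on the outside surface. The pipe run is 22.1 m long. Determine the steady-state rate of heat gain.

Treating each annulus and film as a series resistance:
R_inner film = 1/(h_i·2πr₁L) = 1/(1620×2π×0.035×22.1) = 1.27×10^-4 K/W
R_carbon steel pipe wall = ln(42/35)/(2π×44×22.1) = 2.984×10^-5 K/W
R_glass-fibre batt = ln(60/42)/(2π×0.0441×22.1) = 0.05825 K/W
R_outer film = 1/(h_o·2πr_oL) = 1/(21.1×2π×0.06×22.1) = 0.005688 K/W
R_total = 0.06409 K/W
Q = ΔT/R_total = 48/0.06409

Q ≈ 749 W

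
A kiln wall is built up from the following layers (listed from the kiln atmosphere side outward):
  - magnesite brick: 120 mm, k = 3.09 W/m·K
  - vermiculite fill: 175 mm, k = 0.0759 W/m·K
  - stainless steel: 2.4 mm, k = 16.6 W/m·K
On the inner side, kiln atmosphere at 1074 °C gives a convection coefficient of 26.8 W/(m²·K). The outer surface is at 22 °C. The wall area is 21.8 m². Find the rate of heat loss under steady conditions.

Q ≈ 9630 W

Using the resistance-network approach (series):
R_inner film = 1/(h_i·A) = 1/(26.8×21.8) = 0.001712 K/W
R_magnesite brick = L/(kA) = 0.12/(3.09×21.8) = 0.001781 K/W
R_vermiculite fill = L/(kA) = 0.175/(0.0759×21.8) = 0.1058 K/W
R_stainless steel = L/(kA) = 0.0024/(16.6×21.8) = 6.632×10^-6 K/W
R_total = 0.1093 K/W
Q = ΔT / R_total = 1052 / 0.1093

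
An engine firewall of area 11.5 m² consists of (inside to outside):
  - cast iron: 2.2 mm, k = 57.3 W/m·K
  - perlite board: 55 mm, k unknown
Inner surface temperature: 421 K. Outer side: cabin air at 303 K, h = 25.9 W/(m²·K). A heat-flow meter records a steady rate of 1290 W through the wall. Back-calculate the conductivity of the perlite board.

k ≈ 0.0543 W/(m·K)

Series thermal resistances:
R_cast iron = L/(kA) = 0.0022/(57.3×11.5) = 3.339×10^-6 K/W
R_outer film = 1/(h_o·A) = 1/(25.9×11.5) = 0.003357 K/W
Sum of known resistances R_other = 0.003361 K/W
Total R = ΔT/Q = 118/1290 = 0.09147 K/W
R_perlite board = R_total − R_other = 0.08811 K/W
k = L/(R·A) = 0.055/(0.08811×11.5)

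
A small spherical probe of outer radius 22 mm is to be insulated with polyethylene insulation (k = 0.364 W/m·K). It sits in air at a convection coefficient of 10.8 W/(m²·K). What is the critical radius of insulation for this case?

r_cr ≈ 67.4 mm

For a sphere r_cr = 2k/h = 2×0.364/10.8
r_cr = 67.4 mm; since the bare radius (22 mm) is below r_cr, adding a thin layer of insulation will *increase* heat loss.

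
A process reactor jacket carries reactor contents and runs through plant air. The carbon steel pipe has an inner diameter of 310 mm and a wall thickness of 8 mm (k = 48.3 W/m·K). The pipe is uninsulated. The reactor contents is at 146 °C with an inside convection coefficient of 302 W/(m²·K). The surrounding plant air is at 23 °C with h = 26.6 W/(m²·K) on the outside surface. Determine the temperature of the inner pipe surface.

T ≈ 136 °C

Cylindrical conduction, so R = ln(r₂/r₁)/(2πkL) per layer, in series:
R_inner film = 1/(h_i·2πr₁L) = 1/(302×2π×0.155×1) = 0.0034 K/W
R_carbon steel pipe wall = ln(163/155)/(2π×48.3×1) = 1.658×10^-4 K/W
R_outer film = 1/(h_o·2πr_oL) = 1/(26.6×2π×0.163×1) = 0.03671 K/W
R_total = 0.04027 K/W
Q = ΔT/R_total = 123/0.04027
Q = 3050 W/m
T_interface = T_inner − Q·ΣR(inner→interface) = 146 − 3050×0.0034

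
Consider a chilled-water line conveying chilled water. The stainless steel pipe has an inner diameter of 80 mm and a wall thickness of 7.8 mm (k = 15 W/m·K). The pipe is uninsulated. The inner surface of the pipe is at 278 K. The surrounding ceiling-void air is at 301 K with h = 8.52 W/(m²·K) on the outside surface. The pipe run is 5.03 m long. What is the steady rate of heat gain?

Per-layer cylindrical resistances, series-summed:
R_stainless steel pipe wall = ln(47.8/40)/(2π×15×5.03) = 3.758×10^-4 K/W
R_outer film = 1/(h_o·2πr_oL) = 1/(8.52×2π×0.0478×5.03) = 0.07769 K/W
R_total = 0.07807 K/W
Q = ΔT/R_total = 23/0.07807

Q ≈ 295 W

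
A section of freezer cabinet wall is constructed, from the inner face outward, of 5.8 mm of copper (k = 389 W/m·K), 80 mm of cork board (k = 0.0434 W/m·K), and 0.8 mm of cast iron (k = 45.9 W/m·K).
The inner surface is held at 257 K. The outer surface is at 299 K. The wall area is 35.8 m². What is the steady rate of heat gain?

Q ≈ 816 W

Using the resistance-network approach (series):
R_copper = L/(kA) = 0.0058/(389×35.8) = 4.165×10^-7 K/W
R_cork board = L/(kA) = 0.08/(0.0434×35.8) = 0.05149 K/W
R_cast iron = L/(kA) = 0.0008/(45.9×35.8) = 4.868×10^-7 K/W
R_total = 0.05149 K/W
Q = ΔT / R_total = 42 / 0.05149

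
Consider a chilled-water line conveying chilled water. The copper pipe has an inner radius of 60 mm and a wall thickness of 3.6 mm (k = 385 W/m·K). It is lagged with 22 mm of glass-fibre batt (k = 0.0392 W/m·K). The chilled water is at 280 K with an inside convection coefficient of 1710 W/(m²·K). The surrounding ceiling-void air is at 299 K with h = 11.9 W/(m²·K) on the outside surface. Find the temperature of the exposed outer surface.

Treating each annulus and film as a series resistance:
R_inner film = 1/(h_i·2πr₁L) = 1/(1710×2π×0.06×1) = 0.001551 K/W
R_copper pipe wall = ln(63.6/60)/(2π×385×1) = 2.409×10^-5 K/W
R_glass-fibre batt = ln(85.6/63.6)/(2π×0.0392×1) = 1.206 K/W
R_outer film = 1/(h_o·2πr_oL) = 1/(11.9×2π×0.0856×1) = 0.1562 K/W
R_total = 1.364 K/W
Q = ΔT/R_total = 19/1.364
Q = 13.9 W/m
T_interface = T_inner + Q·ΣR(inner→interface) = 280 + 13.9×1.208

T ≈ 297 K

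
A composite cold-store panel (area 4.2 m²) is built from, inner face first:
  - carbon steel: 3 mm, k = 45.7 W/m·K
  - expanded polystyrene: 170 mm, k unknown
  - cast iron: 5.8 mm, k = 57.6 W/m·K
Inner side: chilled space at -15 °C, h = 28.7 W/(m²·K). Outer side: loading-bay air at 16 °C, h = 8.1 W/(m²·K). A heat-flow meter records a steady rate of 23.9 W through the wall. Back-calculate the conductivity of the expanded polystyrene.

k ≈ 0.0321 W/(m·K)

Treating each layer as a thermal resistance in series:
R_inner film = 1/(h_i·A) = 1/(28.7×4.2) = 0.008296 K/W
R_carbon steel = L/(kA) = 0.003/(45.7×4.2) = 1.563×10^-5 K/W
R_cast iron = L/(kA) = 0.0058/(57.6×4.2) = 2.397×10^-5 K/W
R_outer film = 1/(h_o·A) = 1/(8.1×4.2) = 0.02939 K/W
Sum of known resistances R_other = 0.03773 K/W
Total R = ΔT/Q = 31/23.9 = 1.297 K/W
R_expanded polystyrene = R_total − R_other = 1.259 K/W
k = L/(R·A) = 0.17/(1.259×4.2)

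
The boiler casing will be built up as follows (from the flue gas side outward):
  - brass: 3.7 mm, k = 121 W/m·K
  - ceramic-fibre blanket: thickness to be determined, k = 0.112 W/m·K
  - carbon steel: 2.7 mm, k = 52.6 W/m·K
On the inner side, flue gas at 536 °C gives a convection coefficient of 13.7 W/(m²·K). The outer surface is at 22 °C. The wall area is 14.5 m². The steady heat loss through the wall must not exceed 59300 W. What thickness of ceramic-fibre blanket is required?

Model the wall as resistances in series:
R_inner film = 1/(h_i·A) = 1/(13.7×14.5) = 0.005034 K/W
R_brass = L/(kA) = 0.0037/(121×14.5) = 2.109×10^-6 K/W
R_carbon steel = L/(kA) = 0.0027/(52.6×14.5) = 3.54×10^-6 K/W
Sum of the known resistances R_other = 0.00504 K/W
Required total resistance R_tot = ΔT/Q_allow = 514/59300 = 0.008668 K/W
R_ceramic-fibre blanket = R_tot − R_other = 0.003628 K/W
L = R·k·A = 0.003628×0.112×14.5

L ≈ 5.89 mm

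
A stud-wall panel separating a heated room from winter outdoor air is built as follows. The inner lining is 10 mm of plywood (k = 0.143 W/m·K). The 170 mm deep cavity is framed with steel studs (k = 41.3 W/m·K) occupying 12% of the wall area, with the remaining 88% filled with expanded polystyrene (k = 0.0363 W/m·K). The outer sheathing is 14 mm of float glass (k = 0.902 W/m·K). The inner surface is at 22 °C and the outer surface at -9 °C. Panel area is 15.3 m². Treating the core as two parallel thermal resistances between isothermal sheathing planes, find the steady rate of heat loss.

Q ≈ 3970 W

Sheathing layers in series; stud and cavity paths in parallel between them.
R_inner = 0.01/(0.143×15.3) = 0.004571 K/W
R_stud  = 0.17/(41.3×0.12×15.3) = 0.002242 K/W
R_cav   = 0.17/(0.0363×0.88×15.3) = 0.3478 K/W
1/R_core = 1/R_stud + 1/R_cav → R_core = 0.002228 K/W
R_outer = 0.014/(0.902×15.3) = 0.001014 K/W
R_total = 0.007813 K/W
Q = ΔT/R_total = 31/0.007813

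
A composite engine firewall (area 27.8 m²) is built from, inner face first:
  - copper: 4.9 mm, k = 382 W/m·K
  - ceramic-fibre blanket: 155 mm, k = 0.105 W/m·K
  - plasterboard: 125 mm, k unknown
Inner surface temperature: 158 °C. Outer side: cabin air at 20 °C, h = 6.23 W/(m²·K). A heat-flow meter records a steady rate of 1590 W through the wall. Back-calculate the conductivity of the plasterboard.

Model the wall as resistances in series:
R_copper = L/(kA) = 0.0049/(382×27.8) = 4.614×10^-7 K/W
R_ceramic-fibre blanket = L/(kA) = 0.155/(0.105×27.8) = 0.0531 K/W
R_outer film = 1/(h_o·A) = 1/(6.23×27.8) = 0.005774 K/W
Sum of known resistances R_other = 0.05887 K/W
Total R = ΔT/Q = 138/1590 = 0.08679 K/W
R_plasterboard = R_total − R_other = 0.02792 K/W
k = L/(R·A) = 0.125/(0.02792×27.8)

k ≈ 0.161 W/(m·K)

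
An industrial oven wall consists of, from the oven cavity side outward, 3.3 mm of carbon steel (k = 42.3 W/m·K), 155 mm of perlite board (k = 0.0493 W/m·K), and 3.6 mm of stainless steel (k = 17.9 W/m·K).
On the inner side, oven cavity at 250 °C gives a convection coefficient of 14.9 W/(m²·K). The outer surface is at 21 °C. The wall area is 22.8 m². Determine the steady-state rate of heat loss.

Q ≈ 1630 W

Series thermal resistances:
R_inner film = 1/(h_i·A) = 1/(14.9×22.8) = 0.002944 K/W
R_carbon steel = L/(kA) = 0.0033/(42.3×22.8) = 3.422×10^-6 K/W
R_perlite board = L/(kA) = 0.155/(0.0493×22.8) = 0.1379 K/W
R_stainless steel = L/(kA) = 0.0036/(17.9×22.8) = 8.821×10^-6 K/W
R_total = 0.1409 K/W
Q = ΔT / R_total = 229 / 0.1409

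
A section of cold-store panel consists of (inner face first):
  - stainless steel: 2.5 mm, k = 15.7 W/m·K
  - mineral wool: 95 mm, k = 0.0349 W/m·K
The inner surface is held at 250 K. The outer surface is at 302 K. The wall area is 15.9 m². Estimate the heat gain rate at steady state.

Q ≈ 304 W

Model the wall as resistances in series:
R_stainless steel = L/(kA) = 0.0025/(15.7×15.9) = 1.001×10^-5 K/W
R_mineral wool = L/(kA) = 0.095/(0.0349×15.9) = 0.1712 K/W
R_total = 0.1712 K/W
Q = ΔT / R_total = 52 / 0.1712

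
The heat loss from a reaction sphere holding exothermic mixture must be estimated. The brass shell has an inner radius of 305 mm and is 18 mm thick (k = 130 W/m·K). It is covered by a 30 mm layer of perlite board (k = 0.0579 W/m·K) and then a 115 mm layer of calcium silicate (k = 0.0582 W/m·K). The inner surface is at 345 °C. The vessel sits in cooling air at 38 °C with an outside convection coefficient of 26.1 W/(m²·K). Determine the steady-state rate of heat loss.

Q ≈ 231 W

Spherical conduction: R = (1/r_in − 1/r_out)/(4πk) per layer; series-sum.
R_brass shell = (1/0.305 − 1/0.323)/(4π×130) = 1.118×10^-4 K/W
R_perlite board = (1/0.323 − 1/0.353)/(4π×0.0579) = 0.3616 K/W
R_calcium silicate = (1/0.353 − 1/0.468)/(4π×0.0582) = 0.9518 K/W
R_outer film = 1/(h·4πr_o²) = 1/(26.1×4π×0.468²) = 0.01392 K/W
R_total = 1.327 K/W
Q = ΔT/R_total = 307/1.327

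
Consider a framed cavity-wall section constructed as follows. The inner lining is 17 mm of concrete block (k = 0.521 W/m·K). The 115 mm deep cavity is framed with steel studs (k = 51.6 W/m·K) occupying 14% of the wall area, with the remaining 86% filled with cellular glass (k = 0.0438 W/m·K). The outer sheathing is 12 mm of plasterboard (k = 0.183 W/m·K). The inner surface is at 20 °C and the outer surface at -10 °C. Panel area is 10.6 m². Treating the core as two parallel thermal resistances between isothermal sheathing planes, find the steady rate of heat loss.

Sheathing layers in series; stud and cavity paths in parallel between them.
R_inner = 0.017/(0.521×10.6) = 0.003078 K/W
R_stud  = 0.115/(51.6×0.14×10.6) = 0.001502 K/W
R_cav   = 0.115/(0.0438×0.86×10.6) = 0.288 K/W
1/R_core = 1/R_stud + 1/R_cav → R_core = 0.001494 K/W
R_outer = 0.012/(0.183×10.6) = 0.006186 K/W
R_total = 0.01076 K/W
Q = ΔT/R_total = 30/0.01076

Q ≈ 2790 W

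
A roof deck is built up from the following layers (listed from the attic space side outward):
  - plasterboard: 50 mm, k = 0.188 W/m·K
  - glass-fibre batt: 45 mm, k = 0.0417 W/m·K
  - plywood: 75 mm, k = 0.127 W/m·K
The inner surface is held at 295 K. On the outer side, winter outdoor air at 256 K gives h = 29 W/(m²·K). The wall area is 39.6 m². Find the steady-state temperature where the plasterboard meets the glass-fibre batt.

T ≈ 290 K

Model the wall as resistances in series:
R_plasterboard = L/(kA) = 0.05/(0.188×39.6) = 0.006716 K/W
R_glass-fibre batt = L/(kA) = 0.045/(0.0417×39.6) = 0.02725 K/W
R_plywood = L/(kA) = 0.075/(0.127×39.6) = 0.01491 K/W
R_outer film = 1/(h_o·A) = 1/(29×39.6) = 8.708×10^-4 K/W
R_total = 0.04975 K/W;  Q = ΔT/R_total = 39/0.04975 = 783.9 W
T_interface = T_inner − Q·ΣR(inner→interface) = 295 − 784×0.006716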